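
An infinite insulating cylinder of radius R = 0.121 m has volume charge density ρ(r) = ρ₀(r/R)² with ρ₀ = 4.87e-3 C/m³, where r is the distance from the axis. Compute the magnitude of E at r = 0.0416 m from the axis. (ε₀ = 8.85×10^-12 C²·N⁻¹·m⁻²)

|E| = 6.76×10^5 V/m

By cylindrical symmetry E is radial; use a coaxial Gaussian cylinder of radius 0.0416 m and length L (r < R).
Integrating ρ over the cross-section to radius r: λ_enc = (2πρ₀/R²) ∫₀^r r'^3 dr' = 2πρ₀ r^4/(4·R²) = 1.565×10^-6 C/m.
Applying ∮E·dA = Q_enc/ε₀ with the end caps contributing no flux:
E = |λ_enc|/(2πε₀r) = (1.565×10^-6)/(2π·8.85×10^-12·0.0416) = 6.76×10^5 N/C.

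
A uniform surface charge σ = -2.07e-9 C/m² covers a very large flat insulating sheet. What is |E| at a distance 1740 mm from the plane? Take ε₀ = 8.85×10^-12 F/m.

Choose a cylindrical pillbox piercing the sheet, end faces (area A) parallel to it.
Only the two end caps contribute flux: Φ = 2EA. With Q_enc = σA, Gauss's law gives E = |σ|/(2ε₀).
E = |σ|/(2ε₀) = (2.07×10^-9)/(2·8.85×10^-12) = 117 N/C.

E = 117 N/C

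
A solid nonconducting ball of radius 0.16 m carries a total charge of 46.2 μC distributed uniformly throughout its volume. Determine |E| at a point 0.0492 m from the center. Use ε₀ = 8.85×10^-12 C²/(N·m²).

By spherical symmetry E is radial; choose a Gaussian sphere of radius r = 0.0492 m (r < R).
Only the charge within r is enclosed: Q_enc = Q·(r/R)³ = (46.2 μC)·(0.0492 m/0.16 m)³ = 1.343×10^-6 C.
Since E is radial and uniform over the Gaussian sphere, Φ = E·4πr² = Q_enc/ε₀.
E = |Q_enc|/(4πε₀r²) = (1.343e-6)/(4π·8.85×10^-12·(0.0492)²) = 4.99×10^6 N/C.

|E| = 4.99e6 V/m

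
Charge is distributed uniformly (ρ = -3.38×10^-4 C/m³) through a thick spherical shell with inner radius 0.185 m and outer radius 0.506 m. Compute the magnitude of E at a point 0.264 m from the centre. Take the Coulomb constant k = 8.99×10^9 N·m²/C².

E ≈ 2.20×10^6 V/m

By spherical symmetry E is radial; choose a Gaussian sphere of radius r = 0.264 m (within the shell material, 0.185 m < r < 0.506 m).
Only the shell between 0.185 m and r is enclosed: Q_enc = ρ·(4π/3)(r³ − a³) = (-3.38×10^-4)·(4π/3)·((0.264)³ − (0.185)³) = -1.709×10^-5 C.
By Gauss's law, ∮E·dA = E·4πr² = Q_enc/ε₀.
E = k|Q_enc|/r² = (8.99×10^9)(1.709e-5)/(0.264)² = 2.20×10^6 N/C.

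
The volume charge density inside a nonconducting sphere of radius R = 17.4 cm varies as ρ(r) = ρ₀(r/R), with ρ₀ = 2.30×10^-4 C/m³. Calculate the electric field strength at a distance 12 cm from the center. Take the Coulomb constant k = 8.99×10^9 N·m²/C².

Take a concentric spherical Gaussian surface of radius r = 12 cm (r < R).
Integrate the density: Q_enc = 4π ∫₀^r ρ₀(r'/R)^1 r'² dr' = 4πρ₀ r^4/(4·R) = 8.611×10^-7 C.
Gauss's law: E·4πr² = Q_enc/ε₀.
E = k|Q_enc|/r² = (8.99×10^9)(8.611×10^-7)/(0.12)² = 5.38e5 N/C.

E = 5.38×10^5 N/C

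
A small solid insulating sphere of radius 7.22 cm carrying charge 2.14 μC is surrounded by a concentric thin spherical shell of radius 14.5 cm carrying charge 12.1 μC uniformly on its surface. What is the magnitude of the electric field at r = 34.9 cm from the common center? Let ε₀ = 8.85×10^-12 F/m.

|E| ≈ 1.05e6 V/m

By spherical symmetry E is radial; choose a Gaussian sphere of radius r = 34.9 cm (r > 14.5 cm, enclosing both).
Q_enc = (2.14 μC) + (12.1 μC) = 1.424e-5 C.
Since E is radial and uniform over the Gaussian sphere, Φ = E·4πr² = Q_enc/ε₀.
E = |Q_enc|/(4πε₀r²) = (1.424×10^-5)/(4π·8.85×10^-12·(0.349)²) = 1.05e6 N/C.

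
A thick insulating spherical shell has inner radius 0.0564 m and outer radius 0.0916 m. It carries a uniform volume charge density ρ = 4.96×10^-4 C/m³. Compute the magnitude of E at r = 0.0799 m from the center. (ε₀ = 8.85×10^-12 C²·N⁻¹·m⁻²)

Use a concentric Gaussian sphere at r = 0.0799 m (within the shell material, 0.0564 m < r < 0.0916 m).
Only the shell between 0.0564 m and r is enclosed: Q_enc = ρ·(4π/3)(r³ − a³) = (4.96×10^-4)·(4π/3)·((0.0799)³ − (0.0564)³) = 6.87×10^-7 C.
Since E is radial and uniform over the Gaussian sphere, Φ = E·4πr² = Q_enc/ε₀.
E = |Q_enc|/(4πε₀r²) = (6.87×10^-7)/(4π·8.85×10^-12·(0.0799)²) = 9.68×10^5 N/C.

E ≈ 9.68×10^5 N/C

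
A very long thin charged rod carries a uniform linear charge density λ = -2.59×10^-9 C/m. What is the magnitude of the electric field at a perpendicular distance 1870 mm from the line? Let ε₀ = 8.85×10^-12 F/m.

Choose a coaxial cylinder of radius r = 1870 mm (arbitrary length L) as the Gaussian surface.
Q_enc = λL, so λ_enc = -2.59e-9 C/m.
By Gauss's law (flux through the curved wall only), E·2πrL = λ_enc L/ε₀.
E = |λ_enc|/(2πε₀r) = (2.59×10^-9)/(2π·8.85×10^-12·1.87) = 24.9 N/C.

|E| ≈ 24.9 N/C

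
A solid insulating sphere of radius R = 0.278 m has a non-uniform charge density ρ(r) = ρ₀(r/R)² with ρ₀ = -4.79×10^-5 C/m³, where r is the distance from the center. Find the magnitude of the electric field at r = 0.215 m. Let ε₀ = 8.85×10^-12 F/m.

Symmetry ⇒ E = E(r) r̂. Gaussian sphere of radius r = 0.215 m (r < R).
Integrate the density: Q_enc = 4π ∫₀^r ρ₀(r'/R)^2 r'² dr' = 4πρ₀ r^5/(5·R²) = -7.156×10^-7 C.
Gauss's law: E·4πr² = Q_enc/ε₀.
E = |Q_enc|/(4πε₀r²) = (7.156×10^-7)/(4π·8.85×10^-12·(0.215)²) = 1.39e5 N/C.

|E| ≈ 1.39e5 N/C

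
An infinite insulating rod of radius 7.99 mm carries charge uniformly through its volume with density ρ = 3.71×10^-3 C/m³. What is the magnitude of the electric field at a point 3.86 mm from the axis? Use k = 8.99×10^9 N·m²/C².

|E| ≈ 8.09e5 V/m

Coaxial Gaussian cylinder, radius r = 3.86 mm, length L (r < R).
Enclosed charge per unit length: λ_enc = ρ·πr² = (3.71×10^-3)π(0.00386)² = 1.737e-7 C/m.
By Gauss's law (flux through the curved wall only), E·2πrL = λ_enc L/ε₀.
E = 2k|λ_enc|/r = 2(8.99×10^9)(1.737×10^-7)/(0.00386) = 8.09e5 N/C.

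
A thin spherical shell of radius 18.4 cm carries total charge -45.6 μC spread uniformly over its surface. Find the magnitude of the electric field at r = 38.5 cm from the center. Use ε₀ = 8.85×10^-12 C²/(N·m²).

Take a concentric spherical Gaussian surface of radius r = 38.5 cm (r > 18.4 cm).
The entire shell is enclosed: Q_enc = -4.56×10^-5 C.
By Gauss's law, ∮E·dA = E·4πr² = Q_enc/ε₀.
E = |Q_enc|/(4πε₀r²) = (4.56e-5)/(4π·8.85×10^-12·(0.385)²) = 2.77×10^6 N/C.

|E| ≈ 2.77×10^6 N/C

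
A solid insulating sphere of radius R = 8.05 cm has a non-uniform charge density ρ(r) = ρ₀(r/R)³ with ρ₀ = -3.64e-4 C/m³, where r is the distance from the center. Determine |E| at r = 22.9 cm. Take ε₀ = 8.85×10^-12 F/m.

E ≈ 6.82e4 N/C

By spherical symmetry E is radial; choose a Gaussian sphere of radius r = 22.9 cm (r > R, all charge enclosed).
Q_enc = 4π ∫₀^R ρ₀(r'/R)^3 r'² dr' = 4πρ₀R³/6 = -3.977×10^-7 C.
Since E is radial and uniform over the Gaussian sphere, Φ = E·4πr² = Q_enc/ε₀.
E = |Q_enc|/(4πε₀r²) = (3.977×10^-7)/(4π·8.85×10^-12·(0.229)²) = 6.82×10^4 N/C.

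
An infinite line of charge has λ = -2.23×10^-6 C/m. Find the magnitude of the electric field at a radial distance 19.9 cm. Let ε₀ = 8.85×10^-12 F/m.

Coaxial Gaussian cylinder, radius r = 19.9 cm, length L.
Q_enc = λL, so λ_enc = -2.23×10^-6 C/m.
Since E is radial and uniform over the curved surface, Φ = E·2πrL = Q_enc/ε₀ = λ_enc L/ε₀.
E = |λ_enc|/(2πε₀r) = (2.23×10^-6)/(2π·8.85×10^-12·0.199) = 2.02e5 N/C.

|E| ≈ 2.02×10^5 V/m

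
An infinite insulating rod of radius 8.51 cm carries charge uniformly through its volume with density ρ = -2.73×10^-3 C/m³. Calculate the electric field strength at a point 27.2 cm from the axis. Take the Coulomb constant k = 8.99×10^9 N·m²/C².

By cylindrical symmetry E is radial; use a coaxial Gaussian cylinder of radius 27.2 cm and length L (r > 8.51 cm, full cross-section enclosed).
λ_enc = ρ·πR² = (-2.73×10^-3)π(0.0851)² = -6.211×10^-5 C/m.
By Gauss's law (flux through the curved wall only), E·2πrL = λ_enc L/ε₀.
E = 2k|λ_enc|/r = 2(8.99×10^9)(6.211×10^-5)/(0.272) = 4.11×10^6 N/C.

|E| ≈ 4.11×10^6 V/m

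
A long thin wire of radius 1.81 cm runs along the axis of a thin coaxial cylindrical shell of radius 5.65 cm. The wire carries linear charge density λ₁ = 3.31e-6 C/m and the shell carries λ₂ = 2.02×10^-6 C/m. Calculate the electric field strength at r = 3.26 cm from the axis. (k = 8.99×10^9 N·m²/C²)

|E| ≈ 1.83e6 N/C

Coaxial Gaussian cylinder, radius r = 3.26 cm, length L (between the conductors, 1.81 cm < r < 5.65 cm).
Only the inner wire is enclosed; the outer shell contributes nothing inside itself. λ_enc = λ₁ = 3.31×10^-6 C/m.
Since E is radial and uniform over the curved surface, Φ = E·2πrL = Q_enc/ε₀ = λ_enc L/ε₀.
E = 2k|λ_enc|/r = 2(8.99×10^9)(3.31×10^-6)/(0.0326) = 1.83×10^6 N/C.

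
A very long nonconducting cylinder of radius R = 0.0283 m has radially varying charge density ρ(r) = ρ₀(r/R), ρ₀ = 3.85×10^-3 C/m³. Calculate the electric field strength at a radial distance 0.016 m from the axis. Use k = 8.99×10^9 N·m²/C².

|E| ≈ 1.31e6 V/m

Coaxial Gaussian cylinder, radius r = 0.016 m, length L (r < R).
λ_enc = ∫₀^r ρ(r')·2πr' dr' = (2πρ₀/R)·r^3/3 = 1.167e-6 C/m.
Since E is radial and uniform over the curved surface, Φ = E·2πrL = Q_enc/ε₀ = λ_enc L/ε₀.
E = 2k|λ_enc|/r = 2(8.99×10^9)(1.167×10^-6)/(0.016) = 1.31×10^6 N/C.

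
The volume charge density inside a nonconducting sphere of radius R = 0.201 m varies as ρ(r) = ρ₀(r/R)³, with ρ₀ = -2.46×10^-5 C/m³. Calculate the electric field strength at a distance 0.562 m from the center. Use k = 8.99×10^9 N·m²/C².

Symmetry ⇒ E = E(r) r̂. Gaussian sphere of radius r = 0.562 m (r > R, all charge enclosed).
Q_enc = 4π ∫₀^R ρ₀(r'/R)^3 r'² dr' = 4πρ₀R³/6 = -4.184×10^-7 C.
Applying ∮E·dA = Q_enc/ε₀ with Φ = E(4πr²):
E = k|Q_enc|/r² = (8.99×10^9)(4.184×10^-7)/(0.562)² = 1.19×10^4 N/C.

|E| ≈ 1.19×10^4 N/C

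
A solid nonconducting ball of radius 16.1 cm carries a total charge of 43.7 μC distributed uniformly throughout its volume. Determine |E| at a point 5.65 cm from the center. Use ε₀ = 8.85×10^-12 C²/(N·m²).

|E| = 5.32e6 V/m

Use a concentric Gaussian sphere at r = 5.65 cm (r < R).
For a uniform sphere the enclosed fraction is (r/R)³, so Q_enc = (43.7 μC)(0.0565/0.161)³ = 1.889e-6 C.
Gauss's law: E·4πr² = Q_enc/ε₀.
E = |Q_enc|/(4πε₀r²) = (1.889e-6)/(4π·8.85×10^-12·(0.0565)²) = 5.32e6 N/C.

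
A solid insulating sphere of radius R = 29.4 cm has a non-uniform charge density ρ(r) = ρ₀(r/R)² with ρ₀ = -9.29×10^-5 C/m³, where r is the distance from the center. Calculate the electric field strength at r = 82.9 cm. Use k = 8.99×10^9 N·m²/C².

E ≈ 7.76×10^4 V/m

By spherical symmetry E is radial; choose a Gaussian sphere of radius r = 82.9 cm (r > R, all charge enclosed).
Q_enc = 4π ∫₀^R ρ₀(r'/R)^2 r'² dr' = 4πρ₀R³/5 = -5.933×10^-6 C.
By Gauss's law, ∮E·dA = E·4πr² = Q_enc/ε₀.
E = k|Q_enc|/r² = (8.99×10^9)(5.933e-6)/(0.829)² = 7.76×10^4 N/C.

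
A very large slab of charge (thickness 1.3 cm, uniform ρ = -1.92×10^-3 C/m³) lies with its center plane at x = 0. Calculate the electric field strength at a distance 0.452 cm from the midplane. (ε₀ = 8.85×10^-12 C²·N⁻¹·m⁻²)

By symmetry E is perpendicular to the slab. A Gaussian pillbox from −0.452 cm to +0.452 cm (face area A) lies entirely within the slab.
Q_enc = ρ·(2x)·A and flux = 2EA, so 2EA = 2ρxA/ε₀ ⇒ E = |ρ|x/ε₀.
E = (1.92e-3)(0.00452)/(8.85×10^-12) = 9.81×10^5 N/C.

E ≈ 9.81e5 V/m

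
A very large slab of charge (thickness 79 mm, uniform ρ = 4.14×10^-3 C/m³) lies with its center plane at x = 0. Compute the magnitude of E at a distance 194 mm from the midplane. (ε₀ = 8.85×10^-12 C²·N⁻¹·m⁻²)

E = 1.85×10^7 V/m

The point |x| = 194 mm lies outside the slab (half-thickness 0.0395 m). A symmetric pillbox spanning the full slab encloses Q_enc = ρ·d·A.
Flux = 2EA ⇒ E = |ρ|d/(2ε₀), independent of distance outside.
E = (4.14×10^-3)(0.079)/(2·8.85×10^-12) = 1.85×10^7 N/C.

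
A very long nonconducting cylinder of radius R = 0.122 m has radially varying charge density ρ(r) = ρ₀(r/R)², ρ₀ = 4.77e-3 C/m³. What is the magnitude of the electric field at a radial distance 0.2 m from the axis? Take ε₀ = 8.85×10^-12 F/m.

By cylindrical symmetry E is radial; use a coaxial Gaussian cylinder of radius 0.2 m and length L (r > R, full charge per length enclosed).
λ_enc = 2π ∫₀^R ρ₀(r'/R)^2 r' dr' = 2πρ₀R²/4 = 1.115×10^-4 C/m.
Gauss's law: E·2πrL = λ_enc L/ε₀.
E = |λ_enc|/(2πε₀r) = (1.115×10^-4)/(2π·8.85×10^-12·0.2) = 1.00×10^7 N/C.

1.00×10^7 N/C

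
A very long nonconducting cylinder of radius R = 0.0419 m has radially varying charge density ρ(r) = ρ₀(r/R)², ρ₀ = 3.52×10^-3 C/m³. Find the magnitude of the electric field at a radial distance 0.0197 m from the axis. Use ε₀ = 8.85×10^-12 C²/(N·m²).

E ≈ 4.33×10^5 V/m

By cylindrical symmetry E is radial; use a coaxial Gaussian cylinder of radius 0.0197 m and length L (r < R).
λ_enc = ∫₀^r ρ(r')·2πr' dr' = (2πρ₀/R²)·r^4/4 = 4.744e-7 C/m.
Since E is radial and uniform over the curved surface, Φ = E·2πrL = Q_enc/ε₀ = λ_enc L/ε₀.
E = |λ_enc|/(2πε₀r) = (4.744e-7)/(2π·8.85×10^-12·0.0197) = 4.33×10^5 N/C.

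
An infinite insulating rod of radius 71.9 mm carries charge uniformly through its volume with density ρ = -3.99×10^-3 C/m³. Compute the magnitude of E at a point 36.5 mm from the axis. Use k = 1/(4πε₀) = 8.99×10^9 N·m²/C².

8.23×10^6 V/m

Coaxial Gaussian cylinder, radius r = 36.5 mm, length L (r < R).
Enclosed charge per unit length: λ_enc = ρ·πr² = (-3.99×10^-3)π(0.0365)² = -1.67e-5 C/m.
Since E is radial and uniform over the curved surface, Φ = E·2πrL = Q_enc/ε₀ = λ_enc L/ε₀.
E = 2k|λ_enc|/r = 2(8.99×10^9)(1.67×10^-5)/(0.0365) = 8.23×10^6 N/C.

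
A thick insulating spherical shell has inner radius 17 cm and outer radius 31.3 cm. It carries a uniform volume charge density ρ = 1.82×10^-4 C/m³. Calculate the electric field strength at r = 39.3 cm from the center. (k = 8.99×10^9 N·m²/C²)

Use a concentric Gaussian sphere at r = 39.3 cm (r > 31.3 cm, enclosing the whole shell).
Q_enc = ρ·(4π/3)(b³ − a³) = (1.82e-4)·(4π/3)·((0.313)³ − (0.17)³) = 1.963e-5 C.
Gauss's law: E·4πr² = Q_enc/ε₀.
E = k|Q_enc|/r² = (8.99×10^9)(1.963e-5)/(0.393)² = 1.14×10^6 N/C.

E = 1.14×10^6 N/C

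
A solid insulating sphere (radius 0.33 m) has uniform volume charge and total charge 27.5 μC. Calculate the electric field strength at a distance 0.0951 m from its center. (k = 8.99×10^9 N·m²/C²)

|E| = 6.54×10^5 N/C

Symmetry ⇒ E = E(r) r̂. Gaussian sphere of radius r = 0.0951 m (r < R).
Only the charge within r is enclosed: Q_enc = Q·(r/R)³ = (27.5 μC)·(0.0951 m/0.33 m)³ = 6.582e-7 C.
Since E is radial and uniform over the Gaussian sphere, Φ = E·4πr² = Q_enc/ε₀.
E = k|Q_enc|/r² = (8.99×10^9)(6.582×10^-7)/(0.0951)² = 6.54e5 N/C.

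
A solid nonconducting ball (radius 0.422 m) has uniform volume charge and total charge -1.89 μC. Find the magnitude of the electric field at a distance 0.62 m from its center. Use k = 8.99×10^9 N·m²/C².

|E| = 4.42e4 N/C

Take a concentric spherical Gaussian surface of radius r = 0.62 m (r > R, so the entire charge is enclosed).
Q_enc = -1.89 μC = -1.89×10^-6 C.
Gauss's law: E·4πr² = Q_enc/ε₀.
E = k|Q_enc|/r² = (8.99×10^9)(1.89×10^-6)/(0.62)² = 4.42×10^4 N/C.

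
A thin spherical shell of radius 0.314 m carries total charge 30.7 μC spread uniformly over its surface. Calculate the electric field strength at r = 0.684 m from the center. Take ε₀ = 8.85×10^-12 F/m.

Symmetry ⇒ E = E(r) r̂. Gaussian sphere of radius r = 0.684 m (r > 0.314 m).
The entire shell is enclosed: Q_enc = 3.07×10^-5 C.
Gauss's law: E·4πr² = Q_enc/ε₀.
E = |Q_enc|/(4πε₀r²) = (3.07e-5)/(4π·8.85×10^-12·(0.684)²) = 5.90e5 N/C.

|E| ≈ 5.90×10^5 N/C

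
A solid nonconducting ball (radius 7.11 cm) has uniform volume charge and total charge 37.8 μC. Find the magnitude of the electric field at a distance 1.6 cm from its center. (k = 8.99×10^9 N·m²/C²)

|E| = 1.51×10^7 N/C

By spherical symmetry E is radial; choose a Gaussian sphere of radius r = 1.6 cm (r < R).
Only the charge within r is enclosed: Q_enc = Q·(r/R)³ = (37.8 μC)·(1.6 cm/7.11 cm)³ = 4.308e-7 C.
By Gauss's law, ∮E·dA = E·4πr² = Q_enc/ε₀.
E = k|Q_enc|/r² = (8.99×10^9)(4.308×10^-7)/(0.016)² = 1.51×10^7 N/C.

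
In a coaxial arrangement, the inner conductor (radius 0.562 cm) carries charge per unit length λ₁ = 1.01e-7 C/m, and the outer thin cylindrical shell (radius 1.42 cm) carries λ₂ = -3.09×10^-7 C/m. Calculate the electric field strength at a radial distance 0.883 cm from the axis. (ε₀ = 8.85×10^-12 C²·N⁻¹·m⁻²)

Coaxial Gaussian cylinder, radius r = 0.883 cm, length L (between the conductors, 0.562 cm < r < 1.42 cm).
Only the inner wire is enclosed; the outer shell contributes nothing inside itself. λ_enc = λ₁ = 1.01e-7 C/m.
Gauss's law: E·2πrL = λ_enc L/ε₀.
E = |λ_enc|/(2πε₀r) = (1.01e-7)/(2π·8.85×10^-12·0.00883) = 2.06×10^5 N/C.

E ≈ 2.06×10^5 V/m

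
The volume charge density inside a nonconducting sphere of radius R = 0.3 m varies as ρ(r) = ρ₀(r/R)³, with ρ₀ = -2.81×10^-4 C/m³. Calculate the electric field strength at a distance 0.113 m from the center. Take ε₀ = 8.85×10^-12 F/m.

E = 3.20×10^4 V/m

By spherical symmetry E is radial; choose a Gaussian sphere of radius r = 0.113 m (r < R).
Integrate the density: Q_enc = 4π ∫₀^r ρ₀(r'/R)^3 r'² dr' = 4πρ₀ r^6/(6·R³) = -4.538×10^-8 C.
Gauss's law: E·4πr² = Q_enc/ε₀.
E = |Q_enc|/(4πε₀r²) = (4.538e-8)/(4π·8.85×10^-12·(0.113)²) = 3.20e4 N/C.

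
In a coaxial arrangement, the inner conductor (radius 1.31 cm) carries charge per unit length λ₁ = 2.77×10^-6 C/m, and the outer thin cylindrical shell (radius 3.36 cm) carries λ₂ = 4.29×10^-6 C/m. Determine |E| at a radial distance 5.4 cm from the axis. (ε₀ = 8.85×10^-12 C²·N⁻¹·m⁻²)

|E| = 2.35e6 V/m

By cylindrical symmetry E is radial; use a coaxial Gaussian cylinder of radius 5.4 cm and length L (r > 3.36 cm, enclosing both).
λ_enc = λ₁ + λ₂ = (2.77×10^-6) + (4.29×10^-6) = 7.06×10^-6 C/m.
Applying ∮E·dA = Q_enc/ε₀ with the end caps contributing no flux:
E = |λ_enc|/(2πε₀r) = (7.06×10^-6)/(2π·8.85×10^-12·0.054) = 2.35×10^6 N/C.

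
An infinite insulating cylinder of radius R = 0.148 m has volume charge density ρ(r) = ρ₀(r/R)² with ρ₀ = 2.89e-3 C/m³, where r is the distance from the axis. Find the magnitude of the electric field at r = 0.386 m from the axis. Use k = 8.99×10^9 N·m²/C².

By cylindrical symmetry E is radial; use a coaxial Gaussian cylinder of radius 0.386 m and length L (r > R, full charge per length enclosed).
λ_enc = 2π ∫₀^R ρ₀(r'/R)^2 r' dr' = 2πρ₀R²/4 = 9.944e-5 C/m.
Gauss's law: E·2πrL = λ_enc L/ε₀.
E = 2k|λ_enc|/r = 2(8.99×10^9)(9.944e-5)/(0.386) = 4.63×10^6 N/C.

E ≈ 4.63×10^6 N/C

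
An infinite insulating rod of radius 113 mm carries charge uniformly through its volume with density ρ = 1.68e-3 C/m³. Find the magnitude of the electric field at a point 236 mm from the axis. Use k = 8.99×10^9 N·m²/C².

5.13×10^6 V/m

Coaxial Gaussian cylinder, radius r = 236 mm, length L (r > 113 mm, full cross-section enclosed).
λ_enc = ρ·πR² = (1.68×10^-3)π(0.113)² = 6.739×10^-5 C/m.
Gauss's law: E·2πrL = λ_enc L/ε₀.
E = 2k|λ_enc|/r = 2(8.99×10^9)(6.739×10^-5)/(0.236) = 5.13×10^6 N/C.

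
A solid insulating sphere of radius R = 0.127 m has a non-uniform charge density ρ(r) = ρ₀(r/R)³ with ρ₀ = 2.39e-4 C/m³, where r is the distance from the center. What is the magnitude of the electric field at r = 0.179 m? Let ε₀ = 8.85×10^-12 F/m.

E ≈ 2.88×10^5 N/C

Use a concentric Gaussian sphere at r = 0.179 m (r > R, all charge enclosed).
Q_enc = 4π ∫₀^R ρ₀(r'/R)^3 r'² dr' = 4πρ₀R³/6 = 1.025×10^-6 C.
Gauss's law: E·4πr² = Q_enc/ε₀.
E = |Q_enc|/(4πε₀r²) = (1.025×10^-6)/(4π·8.85×10^-12·(0.179)²) = 2.88×10^5 N/C.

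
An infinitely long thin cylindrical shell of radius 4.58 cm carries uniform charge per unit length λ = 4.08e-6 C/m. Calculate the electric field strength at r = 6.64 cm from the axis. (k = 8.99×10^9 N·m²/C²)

E ≈ 1.10×10^6 V/m

By cylindrical symmetry E is radial; use a coaxial Gaussian cylinder of radius 6.64 cm and length L (r > 4.58 cm).
The full line charge is enclosed: λ_enc = 4.08e-6 C/m.
By Gauss's law (flux through the curved wall only), E·2πrL = λ_enc L/ε₀.
E = 2k|λ_enc|/r = 2(8.99×10^9)(4.08×10^-6)/(0.0664) = 1.10×10^6 N/C.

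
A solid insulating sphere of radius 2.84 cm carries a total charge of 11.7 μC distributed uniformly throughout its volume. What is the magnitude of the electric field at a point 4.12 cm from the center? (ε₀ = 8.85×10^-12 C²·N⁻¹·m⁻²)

Use a concentric Gaussian sphere at r = 4.12 cm (r > R, so the entire charge is enclosed).
Q_enc = 11.7 μC = 1.17e-5 C.
Applying ∮E·dA = Q_enc/ε₀ with Φ = E(4πr²):
E = |Q_enc|/(4πε₀r²) = (1.17×10^-5)/(4π·8.85×10^-12·(0.0412)²) = 6.20×10^7 N/C.

|E| ≈ 6.20×10^7 V/m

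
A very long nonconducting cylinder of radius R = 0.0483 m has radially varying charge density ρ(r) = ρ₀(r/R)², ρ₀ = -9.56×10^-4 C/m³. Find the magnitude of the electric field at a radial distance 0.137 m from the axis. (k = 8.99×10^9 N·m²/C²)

Coaxial Gaussian cylinder, radius r = 0.137 m, length L (r > R, full charge per length enclosed).
λ_enc = 2π ∫₀^R ρ₀(r'/R)^2 r' dr' = 2πρ₀R²/4 = -3.503×10^-6 C/m.
Applying ∮E·dA = Q_enc/ε₀ with the end caps contributing no flux:
E = 2k|λ_enc|/r = 2(8.99×10^9)(3.503×10^-6)/(0.137) = 4.60×10^5 N/C.

E = 4.60×10^5 N/C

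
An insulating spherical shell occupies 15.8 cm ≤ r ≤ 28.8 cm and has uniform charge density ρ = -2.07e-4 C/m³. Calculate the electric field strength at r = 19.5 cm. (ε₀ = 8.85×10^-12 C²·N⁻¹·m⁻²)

Symmetry ⇒ E = E(r) r̂. Gaussian sphere of radius r = 19.5 cm (within the shell material, 15.8 cm < r < 28.8 cm).
Only the shell between 15.8 cm and r is enclosed: Q_enc = ρ·(4π/3)(r³ − a³) = (-2.07×10^-4)·(4π/3)·((0.195)³ − (0.158)³) = -3.009×10^-6 C.
By Gauss's law, ∮E·dA = E·4πr² = Q_enc/ε₀.
E = |Q_enc|/(4πε₀r²) = (3.009e-6)/(4π·8.85×10^-12·(0.195)²) = 7.12×10^5 N/C.

|E| = 7.12e5 N/C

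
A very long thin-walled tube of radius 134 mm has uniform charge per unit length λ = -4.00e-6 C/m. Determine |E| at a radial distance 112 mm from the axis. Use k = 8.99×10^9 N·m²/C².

E = 0

Choose a coaxial cylinder of radius r = 112 mm (arbitrary length L) as the Gaussian surface (r < 134 mm, inside the shell).
No charge is enclosed, so Gauss's law gives E·2πrL = 0 ⇒ E = 0.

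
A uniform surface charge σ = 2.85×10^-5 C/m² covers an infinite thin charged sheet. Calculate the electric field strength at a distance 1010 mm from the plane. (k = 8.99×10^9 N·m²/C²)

E ≈ 1.61×10^6 V/m

By planar symmetry E is perpendicular to the sheet and uniform; use a Gaussian pillbox with flat faces of area A on each side of the sheet.
Flux Φ = 2EA and Q_enc = σA, so 2EA = σA/ε₀ ⇒ E = |σ|/(2ε₀), independent of distance.
E = 2πk|σ| = 2π(8.99×10^9)(2.85e-5) = 1.61×10^6 N/C.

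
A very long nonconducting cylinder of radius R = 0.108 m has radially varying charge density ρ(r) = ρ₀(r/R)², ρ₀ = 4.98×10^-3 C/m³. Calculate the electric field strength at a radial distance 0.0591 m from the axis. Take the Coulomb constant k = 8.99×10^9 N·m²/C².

Coaxial Gaussian cylinder, radius r = 0.0591 m, length L (r < R).
Integrating ρ over the cross-section to radius r: λ_enc = (2πρ₀/R²) ∫₀^r r'^3 dr' = 2πρ₀ r^4/(4·R²) = 8.182e-6 C/m.
Applying ∮E·dA = Q_enc/ε₀ with the end caps contributing no flux:
E = 2k|λ_enc|/r = 2(8.99×10^9)(8.182e-6)/(0.0591) = 2.49×10^6 N/C.

|E| = 2.49e6 N/C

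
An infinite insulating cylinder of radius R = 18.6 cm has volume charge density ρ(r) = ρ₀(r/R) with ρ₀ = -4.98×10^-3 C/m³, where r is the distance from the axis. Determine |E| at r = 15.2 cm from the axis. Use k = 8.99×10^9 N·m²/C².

|E| ≈ 2.33×10^7 V/m

Take a coaxial cylindrical Gaussian surface of radius r = 15.2 cm and length L (r < R).
λ_enc = ∫₀^r ρ(r')·2πr' dr' = (2πρ₀/R)·r^3/3 = -1.969×10^-4 C/m.
Applying ∮E·dA = Q_enc/ε₀ with the end caps contributing no flux:
E = 2k|λ_enc|/r = 2(8.99×10^9)(1.969×10^-4)/(0.152) = 2.33×10^7 N/C.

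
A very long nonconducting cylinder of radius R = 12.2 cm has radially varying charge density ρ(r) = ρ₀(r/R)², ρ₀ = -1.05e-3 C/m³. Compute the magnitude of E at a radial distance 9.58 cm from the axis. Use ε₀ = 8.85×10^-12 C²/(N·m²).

|E| ≈ 1.75×10^6 N/C

Choose a coaxial cylinder of radius r = 9.58 cm (arbitrary length L) as the Gaussian surface (r < R).
Integrating ρ over the cross-section to radius r: λ_enc = (2πρ₀/R²) ∫₀^r r'^3 dr' = 2πρ₀ r^4/(4·R²) = -9.334×10^-6 C/m.
Gauss's law: E·2πrL = λ_enc L/ε₀.
E = |λ_enc|/(2πε₀r) = (9.334×10^-6)/(2π·8.85×10^-12·0.0958) = 1.75×10^6 N/C.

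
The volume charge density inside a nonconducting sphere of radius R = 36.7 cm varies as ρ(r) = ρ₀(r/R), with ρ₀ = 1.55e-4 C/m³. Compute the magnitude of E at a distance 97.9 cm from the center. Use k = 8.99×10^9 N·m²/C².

By spherical symmetry E is radial; choose a Gaussian sphere of radius r = 97.9 cm (r > R, all charge enclosed).
Q_enc = 4π ∫₀^R ρ₀(r'/R)^1 r'² dr' = 4πρ₀R³/4 = 2.407e-5 C.
Applying ∮E·dA = Q_enc/ε₀ with Φ = E(4πr²):
E = k|Q_enc|/r² = (8.99×10^9)(2.407e-5)/(0.979)² = 2.26×10^5 N/C.

|E| = 2.26×10^5 N/C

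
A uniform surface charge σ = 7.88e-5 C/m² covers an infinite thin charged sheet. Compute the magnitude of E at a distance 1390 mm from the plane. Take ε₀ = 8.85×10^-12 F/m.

|E| ≈ 4.45e6 V/m

The symmetry is planar: E is normal to the sheet and the same magnitude on both sides. Take a pillbox straddling the sheet with end-cap area A.
Flux Φ = 2EA and Q_enc = σA, so 2EA = σA/ε₀ ⇒ E = |σ|/(2ε₀), independent of distance.
E = |σ|/(2ε₀) = (7.88×10^-5)/(2·8.85×10^-12) = 4.45×10^6 N/C.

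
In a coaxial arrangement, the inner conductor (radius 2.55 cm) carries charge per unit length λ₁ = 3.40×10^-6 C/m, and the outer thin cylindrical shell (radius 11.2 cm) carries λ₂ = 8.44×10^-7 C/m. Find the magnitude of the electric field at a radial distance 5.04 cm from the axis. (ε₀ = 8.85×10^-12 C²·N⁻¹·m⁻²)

1.21×10^6 V/m

By cylindrical symmetry E is radial; use a coaxial Gaussian cylinder of radius 5.04 cm and length L (between the conductors, 2.55 cm < r < 11.2 cm).
Only the inner wire is enclosed; the outer shell contributes nothing inside itself. λ_enc = λ₁ = 3.40×10^-6 C/m.
Applying ∮E·dA = Q_enc/ε₀ with the end caps contributing no flux:
E = |λ_enc|/(2πε₀r) = (3.40×10^-6)/(2π·8.85×10^-12·0.0504) = 1.21e6 N/C.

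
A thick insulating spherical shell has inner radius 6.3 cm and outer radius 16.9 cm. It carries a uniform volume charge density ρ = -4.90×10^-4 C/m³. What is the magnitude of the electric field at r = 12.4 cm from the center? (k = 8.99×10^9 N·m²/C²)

Use a concentric Gaussian sphere at r = 12.4 cm (within the shell material, 6.3 cm < r < 16.9 cm).
Enclosed charge is the volume from a to r: Q_enc = (4π/3)ρ(r³ − a³) = -3.40×10^-6 C.
Since E is radial and uniform over the Gaussian sphere, Φ = E·4πr² = Q_enc/ε₀.
E = k|Q_enc|/r² = (8.99×10^9)(3.40e-6)/(0.124)² = 1.99e6 N/C.

E ≈ 1.99×10^6 V/m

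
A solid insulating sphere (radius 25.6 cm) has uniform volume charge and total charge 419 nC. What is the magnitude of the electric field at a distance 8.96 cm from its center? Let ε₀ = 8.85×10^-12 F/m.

Take a concentric spherical Gaussian surface of radius r = 8.96 cm (r < R).
Only the charge within r is enclosed: Q_enc = Q·(r/R)³ = (419 nC)·(8.96 cm/25.6 cm)³ = 1.796×10^-8 C.
Since E is radial and uniform over the Gaussian sphere, Φ = E·4πr² = Q_enc/ε₀.
E = |Q_enc|/(4πε₀r²) = (1.796×10^-8)/(4π·8.85×10^-12·(0.0896)²) = 2.01×10^4 N/C.

E ≈ 2.01×10^4 V/m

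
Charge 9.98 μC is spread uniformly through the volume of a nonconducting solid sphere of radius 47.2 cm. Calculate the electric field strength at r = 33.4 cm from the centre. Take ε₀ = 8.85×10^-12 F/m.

|E| = 2.85×10^5 V/m

Use a concentric Gaussian sphere at r = 33.4 cm (r < R).
Only the charge within r is enclosed: Q_enc = Q·(r/R)³ = (9.98 μC)·(33.4 cm/47.2 cm)³ = 3.536×10^-6 C.
Gauss's law: E·4πr² = Q_enc/ε₀.
E = |Q_enc|/(4πε₀r²) = (3.536×10^-6)/(4π·8.85×10^-12·(0.334)²) = 2.85×10^5 N/C.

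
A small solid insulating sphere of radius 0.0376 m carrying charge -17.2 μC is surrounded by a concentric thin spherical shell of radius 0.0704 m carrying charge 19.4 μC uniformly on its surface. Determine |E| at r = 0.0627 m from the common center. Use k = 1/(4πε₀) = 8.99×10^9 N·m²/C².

3.93e7 V/m

Take a concentric spherical Gaussian surface of radius r = 0.0627 m (between the bodies, 0.0376 m < r < 0.0704 m).
The shell at 0.0704 m lies outside the Gaussian surface, so Q_enc = -17.2 μC = -1.72×10^-5 C.
Gauss's law: E·4πr² = Q_enc/ε₀.
E = k|Q_enc|/r² = (8.99×10^9)(1.72×10^-5)/(0.0627)² = 3.93×10^7 N/C.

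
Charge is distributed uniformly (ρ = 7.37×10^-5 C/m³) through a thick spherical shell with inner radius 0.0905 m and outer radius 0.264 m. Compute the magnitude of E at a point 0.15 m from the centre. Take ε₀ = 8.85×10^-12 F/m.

|E| = 3.25×10^5 V/m

By spherical symmetry E is radial; choose a Gaussian sphere of radius r = 0.15 m (within the shell material, 0.0905 m < r < 0.264 m).
Only the shell between 0.0905 m and r is enclosed: Q_enc = ρ·(4π/3)(r³ − a³) = (7.37e-5)·(4π/3)·((0.15)³ − (0.0905)³) = 8.131×10^-7 C.
By Gauss's law, ∮E·dA = E·4πr² = Q_enc/ε₀.
E = |Q_enc|/(4πε₀r²) = (8.131e-7)/(4π·8.85×10^-12·(0.15)²) = 3.25×10^5 N/C.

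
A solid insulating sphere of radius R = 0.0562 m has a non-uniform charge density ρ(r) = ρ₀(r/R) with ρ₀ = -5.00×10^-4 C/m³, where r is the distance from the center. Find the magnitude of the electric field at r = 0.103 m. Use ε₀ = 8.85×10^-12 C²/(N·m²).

|E| = 2.36×10^5 V/m

Use a concentric Gaussian sphere at r = 0.103 m (r > R, all charge enclosed).
Q_enc = 4π ∫₀^R ρ₀(r'/R)^1 r'² dr' = 4πρ₀R³/4 = -2.788e-7 C.
By Gauss's law, ∮E·dA = E·4πr² = Q_enc/ε₀.
E = |Q_enc|/(4πε₀r²) = (2.788×10^-7)/(4π·8.85×10^-12·(0.103)²) = 2.36e5 N/C.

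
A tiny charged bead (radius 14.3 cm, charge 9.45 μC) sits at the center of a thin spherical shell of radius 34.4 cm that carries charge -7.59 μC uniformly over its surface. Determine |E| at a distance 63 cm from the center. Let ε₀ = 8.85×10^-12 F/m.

E ≈ 4.21e4 N/C

Use a concentric Gaussian sphere at r = 63 cm (r > 34.4 cm, enclosing both).
Q_enc = (9.45 μC) + (-7.59 μC) = 1.86×10^-6 C.
By Gauss's law, ∮E·dA = E·4πr² = Q_enc/ε₀.
E = |Q_enc|/(4πε₀r²) = (1.86×10^-6)/(4π·8.85×10^-12·(0.63)²) = 4.21e4 N/C.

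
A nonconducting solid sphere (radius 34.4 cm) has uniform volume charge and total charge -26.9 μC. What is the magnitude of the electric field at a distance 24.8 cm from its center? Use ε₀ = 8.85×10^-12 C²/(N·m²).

By spherical symmetry E is radial; choose a Gaussian sphere of radius r = 24.8 cm (r < R).
Only the charge within r is enclosed: Q_enc = Q·(r/R)³ = (-26.9 μC)·(24.8 cm/34.4 cm)³ = -1.008×10^-5 C.
Gauss's law: E·4πr² = Q_enc/ε₀.
E = |Q_enc|/(4πε₀r²) = (1.008×10^-5)/(4π·8.85×10^-12·(0.248)²) = 1.47e6 N/C.

|E| = 1.47×10^6 N/C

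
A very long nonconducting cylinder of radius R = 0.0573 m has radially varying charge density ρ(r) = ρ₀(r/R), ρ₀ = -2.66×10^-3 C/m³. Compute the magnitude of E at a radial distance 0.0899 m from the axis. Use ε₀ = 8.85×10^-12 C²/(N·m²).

Take a coaxial cylindrical Gaussian surface of radius r = 0.0899 m and length L (r > R, full charge per length enclosed).
λ_enc = 2π ∫₀^R ρ₀(r'/R)^1 r' dr' = 2πρ₀R²/3 = -1.829×10^-5 C/m.
Since E is radial and uniform over the curved surface, Φ = E·2πrL = Q_enc/ε₀ = λ_enc L/ε₀.
E = |λ_enc|/(2πε₀r) = (1.829×10^-5)/(2π·8.85×10^-12·0.0899) = 3.66×10^6 N/C.

E ≈ 3.66×10^6 N/C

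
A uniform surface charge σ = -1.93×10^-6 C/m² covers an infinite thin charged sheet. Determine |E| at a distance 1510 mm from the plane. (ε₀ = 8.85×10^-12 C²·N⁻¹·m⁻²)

E ≈ 1.09×10^5 N/C

The symmetry is planar: E is normal to the sheet and the same magnitude on both sides. Take a pillbox straddling the sheet with end-cap area A.
Only the two end caps contribute flux: Φ = 2EA. With Q_enc = σA, Gauss's law gives E = |σ|/(2ε₀).
E = |σ|/(2ε₀) = (1.93e-6)/(2·8.85×10^-12) = 1.09×10^5 N/C.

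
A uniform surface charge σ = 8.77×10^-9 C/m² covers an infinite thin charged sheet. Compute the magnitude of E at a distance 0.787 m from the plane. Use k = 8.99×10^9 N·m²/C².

|E| = 495 N/C

The symmetry is planar: E is normal to the sheet and the same magnitude on both sides. Take a pillbox straddling the sheet with end-cap area A.
Only the two end caps contribute flux: Φ = 2EA. With Q_enc = σA, Gauss's law gives E = |σ|/(2ε₀).
E = 2πk|σ| = 2π(8.99×10^9)(8.77e-9) = 495 N/C.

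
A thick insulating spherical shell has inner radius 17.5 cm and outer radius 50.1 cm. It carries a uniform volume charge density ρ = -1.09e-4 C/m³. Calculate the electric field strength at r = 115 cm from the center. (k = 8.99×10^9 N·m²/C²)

Use a concentric Gaussian sphere at r = 115 cm (r > 50.1 cm, enclosing the whole shell).
Q_enc = ρ·(4π/3)(b³ − a³) = (-1.09×10^-4)·(4π/3)·((0.501)³ − (0.175)³) = -5.497×10^-5 C.
Since E is radial and uniform over the Gaussian sphere, Φ = E·4πr² = Q_enc/ε₀.
E = k|Q_enc|/r² = (8.99×10^9)(5.497×10^-5)/(1.15)² = 3.74×10^5 N/C.

|E| ≈ 3.74×10^5 N/C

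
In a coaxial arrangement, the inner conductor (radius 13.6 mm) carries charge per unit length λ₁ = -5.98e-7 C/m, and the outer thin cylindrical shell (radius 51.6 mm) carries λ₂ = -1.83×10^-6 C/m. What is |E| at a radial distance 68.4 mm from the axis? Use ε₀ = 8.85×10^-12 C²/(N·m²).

Take a coaxial cylindrical Gaussian surface of radius r = 68.4 mm and length L (r > 51.6 mm, enclosing both).
λ_enc = λ₁ + λ₂ = (-5.98×10^-7) + (-1.83e-6) = -2.428e-6 C/m.
Since E is radial and uniform over the curved surface, Φ = E·2πrL = Q_enc/ε₀ = λ_enc L/ε₀.
E = |λ_enc|/(2πε₀r) = (2.428×10^-6)/(2π·8.85×10^-12·0.0684) = 6.38×10^5 N/C.

E = 6.38e5 N/C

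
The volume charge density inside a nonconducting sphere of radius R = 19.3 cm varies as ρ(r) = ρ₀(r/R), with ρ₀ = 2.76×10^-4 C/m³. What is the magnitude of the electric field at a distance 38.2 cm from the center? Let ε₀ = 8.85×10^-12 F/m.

E = 3.84e5 N/C

By spherical symmetry E is radial; choose a Gaussian sphere of radius r = 38.2 cm (r > R, all charge enclosed).
Q_enc = 4π ∫₀^R ρ₀(r'/R)^1 r'² dr' = 4πρ₀R³/4 = 6.233e-6 C.
Applying ∮E·dA = Q_enc/ε₀ with Φ = E(4πr²):
E = |Q_enc|/(4πε₀r²) = (6.233×10^-6)/(4π·8.85×10^-12·(0.382)²) = 3.84×10^5 N/C.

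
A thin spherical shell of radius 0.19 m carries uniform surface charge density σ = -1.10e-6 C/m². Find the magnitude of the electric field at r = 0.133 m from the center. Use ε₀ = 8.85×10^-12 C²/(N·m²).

E = 0 (no enclosed charge)

By spherical symmetry E is radial; choose a Gaussian sphere of radius r = 0.133 m (inside the shell, r < 0.19 m).
All the charge is outside the Gaussian surface: Q_enc = 0, hence E = 0 everywhere inside the shell.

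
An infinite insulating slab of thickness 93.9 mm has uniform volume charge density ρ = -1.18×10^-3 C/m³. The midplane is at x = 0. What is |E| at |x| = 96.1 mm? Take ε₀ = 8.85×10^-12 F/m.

|E| = 6.26e6 N/C

The point |x| = 96.1 mm lies outside the slab (half-thickness 0.04695 m). A symmetric pillbox spanning the full slab encloses Q_enc = ρ·d·A.
Flux = 2EA ⇒ E = |ρ|d/(2ε₀), independent of distance outside.
E = (1.18×10^-3)(0.0939)/(2·8.85×10^-12) = 6.26×10^6 N/C.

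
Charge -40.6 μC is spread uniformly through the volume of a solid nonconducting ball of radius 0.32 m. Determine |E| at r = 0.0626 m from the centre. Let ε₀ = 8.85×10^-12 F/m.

Use a concentric Gaussian sphere at r = 0.0626 m (r < R).
Only the charge within r is enclosed: Q_enc = Q·(r/R)³ = (-40.6 μC)·(0.0626 m/0.32 m)³ = -3.039e-7 C.
Since E is radial and uniform over the Gaussian sphere, Φ = E·4πr² = Q_enc/ε₀.
E = |Q_enc|/(4πε₀r²) = (3.039e-7)/(4π·8.85×10^-12·(0.0626)²) = 6.97e5 N/C.

E ≈ 6.97e5 N/C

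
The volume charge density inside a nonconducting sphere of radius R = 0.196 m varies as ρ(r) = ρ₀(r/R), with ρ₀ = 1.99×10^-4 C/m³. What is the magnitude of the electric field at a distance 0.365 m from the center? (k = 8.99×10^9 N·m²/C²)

E = 3.18×10^5 N/C

By spherical symmetry E is radial; choose a Gaussian sphere of radius r = 0.365 m (r > R, all charge enclosed).
Q_enc = 4π ∫₀^R ρ₀(r'/R)^1 r'² dr' = 4πρ₀R³/4 = 4.707×10^-6 C.
By Gauss's law, ∮E·dA = E·4πr² = Q_enc/ε₀.
E = k|Q_enc|/r² = (8.99×10^9)(4.707×10^-6)/(0.365)² = 3.18×10^5 N/C.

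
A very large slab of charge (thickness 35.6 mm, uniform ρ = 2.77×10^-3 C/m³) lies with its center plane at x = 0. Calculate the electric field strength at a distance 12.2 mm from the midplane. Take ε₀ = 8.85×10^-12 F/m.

|E| = 3.82×10^6 N/C

By symmetry E is perpendicular to the slab. A Gaussian pillbox from −12.2 mm to +12.2 mm (face area A) lies entirely within the slab.
Q_enc = ρ·(2x)·A and flux = 2EA, so 2EA = 2ρxA/ε₀ ⇒ E = |ρ|x/ε₀.
E = (2.77×10^-3)(0.0122)/(8.85×10^-12) = 3.82e6 N/C.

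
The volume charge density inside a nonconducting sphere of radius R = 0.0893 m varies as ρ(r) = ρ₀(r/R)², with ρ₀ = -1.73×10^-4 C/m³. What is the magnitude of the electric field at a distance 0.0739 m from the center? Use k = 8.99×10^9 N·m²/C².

1.98×10^5 N/C

By spherical symmetry E is radial; choose a Gaussian sphere of radius r = 0.0739 m (r < R).
Q_enc = ∫₀^r ρ(r')·4πr'² dr' = (4πρ₀/R²) ∫₀^r r'^4 dr' = 4πρ₀ r^5/(5·R²) = -1.202e-7 C.
Applying ∮E·dA = Q_enc/ε₀ with Φ = E(4πr²):
E = k|Q_enc|/r² = (8.99×10^9)(1.202×10^-7)/(0.0739)² = 1.98e5 N/C.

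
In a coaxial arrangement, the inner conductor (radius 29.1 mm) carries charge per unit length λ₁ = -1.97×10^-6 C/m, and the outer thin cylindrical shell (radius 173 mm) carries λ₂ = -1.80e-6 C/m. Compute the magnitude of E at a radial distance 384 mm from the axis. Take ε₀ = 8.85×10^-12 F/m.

Coaxial Gaussian cylinder, radius r = 384 mm, length L (r > 173 mm, enclosing both).
λ_enc = λ₁ + λ₂ = (-1.97e-6) + (-1.80×10^-6) = -3.77×10^-6 C/m.
By Gauss's law (flux through the curved wall only), E·2πrL = λ_enc L/ε₀.
E = |λ_enc|/(2πε₀r) = (3.77×10^-6)/(2π·8.85×10^-12·0.384) = 1.77e5 N/C.

|E| = 1.77×10^5 V/m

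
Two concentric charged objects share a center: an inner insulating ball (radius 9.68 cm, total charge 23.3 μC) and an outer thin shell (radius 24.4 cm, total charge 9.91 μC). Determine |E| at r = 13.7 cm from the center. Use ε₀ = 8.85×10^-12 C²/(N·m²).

E = 1.12e7 N/C

Take a concentric spherical Gaussian surface of radius r = 13.7 cm (between the bodies, 9.68 cm < r < 24.4 cm).
The shell at 24.4 cm lies outside the Gaussian surface, so Q_enc = 23.3 μC = 2.33×10^-5 C.
By Gauss's law, ∮E·dA = E·4πr² = Q_enc/ε₀.
E = |Q_enc|/(4πε₀r²) = (2.33e-5)/(4π·8.85×10^-12·(0.137)²) = 1.12×10^7 N/C.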